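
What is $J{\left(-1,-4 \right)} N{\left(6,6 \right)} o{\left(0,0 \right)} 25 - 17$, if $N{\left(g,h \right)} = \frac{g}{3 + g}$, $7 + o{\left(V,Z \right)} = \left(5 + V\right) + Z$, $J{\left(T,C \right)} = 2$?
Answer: $- \frac{251}{3} \approx -83.667$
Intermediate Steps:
$o{\left(V,Z \right)} = -2 + V + Z$ ($o{\left(V,Z \right)} = -7 + \left(\left(5 + V\right) + Z\right) = -7 + \left(5 + V + Z\right) = -2 + V + Z$)
$N{\left(g,h \right)} = \frac{g}{3 + g}$
$J{\left(-1,-4 \right)} N{\left(6,6 \right)} o{\left(0,0 \right)} 25 - 17 = 2 \frac{6}{3 + 6} \left(-2 + 0 + 0\right) 25 - 17 = 2 \cdot \frac{6}{9} \left(-2\right) 25 - 17 = 2 \cdot 6 \cdot \frac{1}{9} \left(-2\right) 25 - 17 = 2 \cdot \frac{2}{3} \left(-2\right) 25 - 17 = \frac{4}{3} \left(-2\right) 25 - 17 = \left(- \frac{8}{3}\right) 25 - 17 = - \frac{200}{3} - 17 = - \frac{251}{3}$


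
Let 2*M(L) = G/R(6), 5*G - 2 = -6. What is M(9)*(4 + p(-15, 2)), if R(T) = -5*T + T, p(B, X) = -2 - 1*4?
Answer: -1/30 ≈ -0.033333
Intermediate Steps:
G = -⅘ (G = ⅖ + (⅕)*(-6) = ⅖ - 6/5 = -⅘ ≈ -0.80000)
p(B, X) = -6 (p(B, X) = -2 - 4 = -6)
R(T) = -4*T
M(L) = 1/60 (M(L) = (-4/(5*((-4*6))))/2 = (-⅘/(-24))/2 = (-⅘*(-1/24))/2 = (½)*(1/30) = 1/60)
M(9)*(4 + p(-15, 2)) = (4 - 6)/60 = (1/60)*(-2) = -1/30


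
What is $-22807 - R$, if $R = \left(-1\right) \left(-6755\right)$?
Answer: $-29562$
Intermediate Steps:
$R = 6755$
$-22807 - R = -22807 - 6755 = -29562$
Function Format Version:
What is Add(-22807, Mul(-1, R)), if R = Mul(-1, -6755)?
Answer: -29562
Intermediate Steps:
R = 6755
Add(-22807, Mul(-1, R)) = Add(-22807, Mul(-1, 6755)) = Add(-22807, -6755) = -29562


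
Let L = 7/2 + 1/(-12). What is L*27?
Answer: 369/4 ≈ 92.250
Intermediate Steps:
L = 41/12 (L = 7*(1/2) + 1*(-1/12) = 7/2 - 1/12 = 41/12 ≈ 3.4167)
L*27 = (41/12)*27 = 369/4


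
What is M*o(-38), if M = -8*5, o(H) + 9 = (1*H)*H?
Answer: -57400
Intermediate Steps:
o(H) = -9 + H² (o(H) = -9 + (1*H)*H = -9 + H*H = -9 + H²)
M = -40
M*o(-38) = -40*(-9 + (-38)²) = -40*(-9 + 1444) = -40*1435 = -57400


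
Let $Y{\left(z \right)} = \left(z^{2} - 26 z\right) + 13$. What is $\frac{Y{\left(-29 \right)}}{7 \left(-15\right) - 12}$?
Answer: $- \frac{536}{39} \approx -13.744$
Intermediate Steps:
$Y{\left(z \right)} = 13 + z^{2} - 26 z$
$\frac{Y{\left(-29 \right)}}{7 \left(-15\right) - 12} = \frac{13 + \left(-29\right)^{2} - -754}{7 \left(-15\right) - 12} = \frac{13 + 841 + 754}{-105 - 12} = \frac{1608}{-117} = 1608 \left(- \frac{1}{117}\right) = - \frac{536}{39}$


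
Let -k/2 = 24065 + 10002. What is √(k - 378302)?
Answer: 6*I*√12401 ≈ 668.16*I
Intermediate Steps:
k = -68134 (k = -2*(24065 + 10002) = -2*34067 = -68134)
√(k - 378302) = √(-68134 - 378302) = √(-446436) = 6*I*√12401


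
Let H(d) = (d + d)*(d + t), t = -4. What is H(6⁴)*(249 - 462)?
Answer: -713308032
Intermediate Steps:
H(d) = 2*d*(-4 + d) (H(d) = (d + d)*(d - 4) = (2*d)*(-4 + d) = 2*d*(-4 + d))
H(6⁴)*(249 - 462) = (2*6⁴*(-4 + 6⁴))*(249 - 462) = (2*1296*(-4 + 1296))*(-213) = (2*1296*1292)*(-213) = 3348864*(-213) = -713308032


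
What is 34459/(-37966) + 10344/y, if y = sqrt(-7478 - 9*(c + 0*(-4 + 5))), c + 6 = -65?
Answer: -34459/37966 - 10344*I*sqrt(6839)/6839 ≈ -0.90763 - 125.08*I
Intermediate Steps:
c = -71 (c = -6 - 65 = -71)
y = I*sqrt(6839) (y = sqrt(-7478 - 9*(-71 + 0*(-4 + 5))) = sqrt(-7478 - 9*(-71 + 0*1)) = sqrt(-7478 - 9*(-71 + 0)) = sqrt(-7478 - 9*(-71)) = sqrt(-7478 + 639) = sqrt(-6839) = I*sqrt(6839) ≈ 82.698*I)
34459/(-37966) + 10344/y = 34459/(-37966) + 10344/((I*sqrt(6839))) = 34459*(-1/37966) + 10344*(-I*sqrt(6839)/6839) = -34459/37966 - 10344*I*sqrt(6839)/6839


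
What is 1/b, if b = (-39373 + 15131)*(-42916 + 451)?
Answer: 1/1029436530 ≈ 9.7140e-10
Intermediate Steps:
b = 1029436530 (b = -24242*(-42465) = 1029436530)
1/b = 1/1029436530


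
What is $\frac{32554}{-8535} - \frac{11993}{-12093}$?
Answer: $- \frac{32368363}{11468195} \approx -2.8224$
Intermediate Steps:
$\frac{32554}{-8535} - \frac{11993}{-12093} = 32554 \left(- \frac{1}{8535}\right) - - \frac{11993}{12093} = - \frac{32554}{8535} + \frac{11993}{12093} = - \frac{32368363}{11468195}$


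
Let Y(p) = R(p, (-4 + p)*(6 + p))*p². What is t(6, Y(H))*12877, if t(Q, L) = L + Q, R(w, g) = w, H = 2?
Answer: 180278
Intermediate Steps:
Y(p) = p³ (Y(p) = p*p² = p³)
t(6, Y(H))*12877 = (2³ + 6)*12877 = (8 + 6)*12877 = 14*12877 = 180278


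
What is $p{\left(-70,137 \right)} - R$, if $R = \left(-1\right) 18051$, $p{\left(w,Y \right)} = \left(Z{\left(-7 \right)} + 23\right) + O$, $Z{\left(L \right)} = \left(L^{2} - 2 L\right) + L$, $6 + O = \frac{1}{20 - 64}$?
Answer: $\frac{797455}{44} \approx 18124.0$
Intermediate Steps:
$O = - \frac{265}{44}$ ($O = -6 + \frac{1}{20 - 64} = -6 + \frac{1}{-44} = -6 - \frac{1}{44} = - \frac{265}{44} \approx -6.0227$)
$Z{\left(L \right)} = L^{2} - L$
$p{\left(w,Y \right)} = \frac{3211}{44}$ ($p{\left(w,Y \right)} = \left(- 7 \left(-1 - 7\right) + 23\right) - \frac{265}{44} = \left(\left(-7\right) \left(-8\right) + 23\right) - \frac{265}{44} = \left(56 + 23\right) - \frac{265}{44} = 79 - \frac{265}{44} = \frac{3211}{44}$)
$R = -18051$
$p{\left(-70,137 \right)} - R = \frac{3211}{44} - -18051 = \frac{3211}{44} + 18051 = \frac{797455}{44}$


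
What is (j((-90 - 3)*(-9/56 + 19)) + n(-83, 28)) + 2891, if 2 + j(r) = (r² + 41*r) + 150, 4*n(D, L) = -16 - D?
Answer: 9410864017/3136 ≈ 3.0009e+6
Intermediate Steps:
n(D, L) = -4 - D/4 (n(D, L) = (-16 - D)/4 = -4 - D/4)
j(r) = 148 + r² + 41*r (j(r) = -2 + ((r² + 41*r) + 150) = -2 + (150 + r² + 41*r) = 148 + r² + 41*r)
(j((-90 - 3)*(-9/56 + 19)) + n(-83, 28)) + 2891 = ((148 + ((-90 - 3)*(-9/56 + 19))² + 41*((-90 - 3)*(-9/56 + 19))) + (-4 - ¼*(-83))) + 2891 = ((148 + (-93*(-9*1/56 + 19))² + 41*(-93*(-9*1/56 + 19))) + (-4 + 83/4)) + 2891 = ((148 + (-93*(-9/56 + 19))² + 41*(-93*(-9/56 + 19))) + 67/4) + 2891 = ((148 + (-93*1055/56)² + 41*(-93*1055/56)) + 67/4) + 2891 = ((148 + (-98115/56)² + 41*(-98115/56)) + 67/4) + 2891 = ((148 + 9626553225/3136 - 4022715/56) + 67/4) + 2891 = (9401745313/3136 + 67/4) + 2891 = 9401797841/3136 + 2891 = 9410864017/3136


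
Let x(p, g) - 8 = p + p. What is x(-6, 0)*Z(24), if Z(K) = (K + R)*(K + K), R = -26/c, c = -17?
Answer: -83328/17 ≈ -4901.6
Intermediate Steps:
R = 26/17 (R = -26/(-17) = -26*(-1/17) = 26/17 ≈ 1.5294)
x(p, g) = 8 + 2*p (x(p, g) = 8 + (p + p) = 8 + 2*p)
Z(K) = 2*K*(26/17 + K) (Z(K) = (K + 26/17)*(K + K) = (26/17 + K)*(2*K) = 2*K*(26/17 + K))
x(-6, 0)*Z(24) = (8 + 2*(-6))*((2/17)*24*(26 + 17*24)) = (8 - 12)*((2/17)*24*(26 + 408)) = -8*24*434/17 = -4*20832/17 = -83328/17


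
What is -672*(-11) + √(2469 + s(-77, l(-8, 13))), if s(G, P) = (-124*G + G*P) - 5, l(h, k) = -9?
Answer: 7392 + 11*√105 ≈ 7504.7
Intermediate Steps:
s(G, P) = -5 - 124*G + G*P
-672*(-11) + √(2469 + s(-77, l(-8, 13))) = -672*(-11) + √(2469 + (-5 - 124*(-77) - 77*(-9))) = 7392 + √(2469 + (-5 + 9548 + 693)) = 7392 + √(2469 + 10236) = 7392 + √12705 = 7392 + 11*√105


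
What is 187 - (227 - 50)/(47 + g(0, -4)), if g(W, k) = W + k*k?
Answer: 3868/21 ≈ 184.19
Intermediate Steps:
g(W, k) = W + k²
187 - (227 - 50)/(47 + g(0, -4)) = 187 - (227 - 50)/(47 + (0 + (-4)²)) = 187 - 177/(47 + (0 + 16)) = 187 - 177/(47 + 16) = 187 - 177/63 = 187 - 1*59/21 = 187 - 59/21 = 3868/21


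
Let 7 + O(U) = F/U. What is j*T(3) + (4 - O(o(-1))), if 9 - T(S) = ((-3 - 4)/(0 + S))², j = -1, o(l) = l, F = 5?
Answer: 112/9 ≈ 12.444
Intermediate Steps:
O(U) = -7 + 5/U
T(S) = 9 - 49/S² (T(S) = 9 - ((-3 - 4)/(0 + S))² = 9 - (-7/S)² = 9 - 49/S²)
j*T(3) + (4 - O(o(-1))) = -(9 - 49/3²) + (4 - (-7 + 5/(-1))) = -(9 - 49*⅑) + (4 - (-7 + 5*(-1))) = -(9 - 49/9) + (4 - (-7 - 5)) = -1*32/9 + (4 - 1*(-12)) = -32/9 + (4 + 12) = -32/9 + 16 = 112/9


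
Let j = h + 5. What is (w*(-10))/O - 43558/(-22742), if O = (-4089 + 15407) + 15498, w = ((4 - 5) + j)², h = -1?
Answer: 291501137/152462368 ≈ 1.9120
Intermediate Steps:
j = 4 (j = -1 + 5 = 4)
w = 9 (w = ((4 - 5) + 4)² = (-1 + 4)² = 3² = 9)
O = 26816 (O = 11318 + 15498 = 26816)
(w*(-10))/O - 43558/(-22742) = (9*(-10))/26816 - 43558/(-22742) = -90*1/26816 - 43558*(-1/22742) = -45/13408 + 21779/11371 = 291501137/152462368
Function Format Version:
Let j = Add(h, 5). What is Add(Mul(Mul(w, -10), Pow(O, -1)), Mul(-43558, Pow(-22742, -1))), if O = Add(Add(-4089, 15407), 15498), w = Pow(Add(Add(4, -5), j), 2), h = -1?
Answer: Rational(291501137, 152462368) ≈ 1.9120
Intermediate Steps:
j = 4 (j = Add(-1, 5) = 4)
w = 9 (w = Pow(Add(Add(4, -5), 4), 2) = Pow(Add(-1, 4), 2) = Pow(3, 2) = 9)
O = 26816 (O = Add(11318, 15498) = 26816)
Add(Mul(Mul(w, -10), Pow(O, -1)), Mul(-43558, Pow(-22742, -1))) = Add(Mul(Mul(9, -10), Pow(26816, -1)), Mul(-43558, Pow(-22742, -1))) = Add(Mul(-90, Rational(1, 26816)), Mul(-43558, Rational(-1, 22742))) = Add(Rational(-45, 13408), Rational(21779, 11371)) = Rational(291501137, 152462368)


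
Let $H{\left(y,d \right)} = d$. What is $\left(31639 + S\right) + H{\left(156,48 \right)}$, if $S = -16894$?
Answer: $14793$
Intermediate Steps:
$\left(31639 + S\right) + H{\left(156,48 \right)} = \left(31639 - 16894\right) + 48 = 14745 + 48 = 14793$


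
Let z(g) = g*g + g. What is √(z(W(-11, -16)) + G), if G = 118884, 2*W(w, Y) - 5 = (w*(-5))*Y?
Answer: √1239411/2 ≈ 556.64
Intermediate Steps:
W(w, Y) = 5/2 - 5*Y*w/2 (W(w, Y) = 5/2 + ((w*(-5))*Y)/2 = 5/2 + ((-5*w)*Y)/2 = 5/2 + (-5*Y*w)/2 = 5/2 - 5*Y*w/2)
z(g) = g + g² (z(g) = g² + g = g + g²)
√(z(W(-11, -16)) + G) = √((5/2 - 5/2*(-16)*(-11))*(1 + (5/2 - 5/2*(-16)*(-11))) + 118884) = √((5/2 - 440)*(1 + (5/2 - 440)) + 118884) = √(-875*(1 - 875/2)/2 + 118884) = √(-875/2*(-873/2) + 118884) = √(763875/4 + 118884) = √(1239411/4) = √1239411/2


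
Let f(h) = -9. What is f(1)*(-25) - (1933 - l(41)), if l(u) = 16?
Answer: -1692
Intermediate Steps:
f(1)*(-25) - (1933 - l(41)) = -9*(-25) - (1933 - 1*16) = 225 - (1933 - 16) = 225 - 1*1917 = 225 - 1917 = -1692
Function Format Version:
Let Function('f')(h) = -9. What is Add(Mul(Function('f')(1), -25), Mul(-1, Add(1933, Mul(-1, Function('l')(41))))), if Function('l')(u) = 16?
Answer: -1692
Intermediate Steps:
Add(Mul(Function('f')(1), -25), Mul(-1, Add(1933, Mul(-1, Function('l')(41))))) = Add(Mul(-9, -25), Mul(-1, Add(1933, Mul(-1, 16)))) = Add(225, Mul(-1, Add(1933, -16))) = Add(225, Mul(-1, 1917)) = Add(225, -1917) = -1692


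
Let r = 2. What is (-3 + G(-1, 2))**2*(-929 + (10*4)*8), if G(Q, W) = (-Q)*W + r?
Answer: -609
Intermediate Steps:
G(Q, W) = 2 - Q*W (G(Q, W) = (-Q)*W + 2 = -Q*W + 2 = 2 - Q*W)
(-3 + G(-1, 2))**2*(-929 + (10*4)*8) = (-3 + (2 - 1*(-1)*2))**2*(-929 + (10*4)*8) = (-3 + (2 + 2))**2*(-929 + 40*8) = (-3 + 4)**2*(-929 + 320) = 1**2*(-609) = 1*(-609) = -609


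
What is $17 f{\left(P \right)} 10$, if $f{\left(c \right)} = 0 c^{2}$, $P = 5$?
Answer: $0$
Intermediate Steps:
$f{\left(c \right)} = 0$
$17 f{\left(P \right)} 10 = 17 \cdot 0 \cdot 10 = 0 \cdot 10 = 0$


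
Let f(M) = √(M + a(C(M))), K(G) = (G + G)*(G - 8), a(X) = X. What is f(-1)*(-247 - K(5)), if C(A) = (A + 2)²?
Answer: 0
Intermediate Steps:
C(A) = (2 + A)²
K(G) = 2*G*(-8 + G) (K(G) = (2*G)*(-8 + G) = 2*G*(-8 + G))
f(M) = √(M + (2 + M)²)
f(-1)*(-247 - K(5)) = √(-1 + (2 - 1)²)*(-247 - 2*5*(-8 + 5)) = √(-1 + 1²)*(-247 - 2*5*(-3)) = √(-1 + 1)*(-247 - 1*(-30)) = √0*(-247 + 30) = 0*(-217) = 0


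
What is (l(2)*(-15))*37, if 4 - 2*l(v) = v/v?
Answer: -1665/2 ≈ -832.50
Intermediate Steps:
l(v) = 3/2 (l(v) = 2 - v/(2*v) = 2 - ½*1 = 2 - ½ = 3/2)
(l(2)*(-15))*37 = ((3/2)*(-15))*37 = -45/2*37 = -1665/2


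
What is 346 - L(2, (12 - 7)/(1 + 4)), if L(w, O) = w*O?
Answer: 344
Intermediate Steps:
L(w, O) = O*w
346 - L(2, (12 - 7)/(1 + 4)) = 346 - (12 - 7)/(1 + 4)*2 = 346 - 5/5*2 = 346 - 5*(1/5)*2 = 346 - 2 = 344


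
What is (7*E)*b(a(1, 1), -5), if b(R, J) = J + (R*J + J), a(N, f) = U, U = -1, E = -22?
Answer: 770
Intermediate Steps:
a(N, f) = -1
b(R, J) = 2*J + J*R (b(R, J) = J + (J*R + J) = J + (J + J*R) = 2*J + J*R)
(7*E)*b(a(1, 1), -5) = (7*(-22))*(-5*(2 - 1)) = -(-770) = -154*(-5) = 770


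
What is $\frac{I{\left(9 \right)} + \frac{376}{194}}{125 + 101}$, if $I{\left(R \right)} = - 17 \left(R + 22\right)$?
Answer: $- \frac{50931}{21922} \approx -2.3233$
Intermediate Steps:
$I{\left(R \right)} = -374 - 17 R$ ($I{\left(R \right)} = - 17 \left(22 + R\right) = -374 - 17 R$)
$\frac{I{\left(9 \right)} + \frac{376}{194}}{125 + 101} = \frac{\left(-374 - 153\right) + \frac{376}{194}}{125 + 101} = \frac{\left(-374 - 153\right) + 376 \cdot \frac{1}{194}}{226} = \left(-527 + \frac{188}{97}\right) \frac{1}{226} = \left(- \frac{50931}{97}\right) \frac{1}{226} = - \frac{50931}{21922}$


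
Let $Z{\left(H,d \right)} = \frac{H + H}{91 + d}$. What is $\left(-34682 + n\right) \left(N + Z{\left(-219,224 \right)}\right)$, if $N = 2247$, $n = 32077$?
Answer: $- \frac{122846069}{21} \approx -5.8498 \cdot 10^{6}$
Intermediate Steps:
$Z{\left(H,d \right)} = \frac{2 H}{91 + d}$
$\left(-34682 + n\right) \left(N + Z{\left(-219,224 \right)}\right) = \left(-34682 + 32077\right) \left(2247 + 2 \left(-219\right) \frac{1}{91 + 224}\right) = - 2605 \left(2247 + 2 \left(-219\right) \frac{1}{315}\right) = - 2605 \left(2247 - \frac{146}{105}\right) = \left(-2605\right) \frac{235789}{105} = - \frac{122846069}{21}$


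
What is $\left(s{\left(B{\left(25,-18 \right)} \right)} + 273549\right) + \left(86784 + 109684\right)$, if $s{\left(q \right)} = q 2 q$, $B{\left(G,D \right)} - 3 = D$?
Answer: $470467$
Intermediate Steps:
$B{\left(G,D \right)} = 3 + D$
$s{\left(q \right)} = 2 q^{2}$ ($s{\left(q \right)} = 2 q q = 2 q^{2}$)
$\left(s{\left(B{\left(25,-18 \right)} \right)} + 273549\right) + \left(86784 + 109684\right) = \left(2 \left(3 - 18\right)^{2} + 273549\right) + \left(86784 + 109684\right) = \left(2 \left(-15\right)^{2} + 273549\right) + 196468 = \left(2 \cdot 225 + 273549\right) + 196468 = \left(450 + 273549\right) + 196468 = 273999 + 196468 = 470467$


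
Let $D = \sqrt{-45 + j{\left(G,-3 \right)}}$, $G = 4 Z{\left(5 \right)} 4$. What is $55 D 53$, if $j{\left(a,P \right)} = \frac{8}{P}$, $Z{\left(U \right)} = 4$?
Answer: $\frac{2915 i \sqrt{429}}{3} \approx 20125.0 i$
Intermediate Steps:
$G = 64$ ($G = 4 \cdot 4 \cdot 4 = 16 \cdot 4 = 64$)
$D = \frac{i \sqrt{429}}{3}$ ($D = \sqrt{-45 + \frac{8}{-3}} = \sqrt{-45 + 8 \left(- \frac{1}{3}\right)} = \sqrt{-45 - \frac{8}{3}} = \sqrt{- \frac{143}{3}} = \frac{i \sqrt{429}}{3} \approx 6.9041 i$)
$55 D 53 = 55 \frac{i \sqrt{429}}{3} \cdot 53 = \frac{55 i \sqrt{429}}{3} \cdot 53 = \frac{2915 i \sqrt{429}}{3}$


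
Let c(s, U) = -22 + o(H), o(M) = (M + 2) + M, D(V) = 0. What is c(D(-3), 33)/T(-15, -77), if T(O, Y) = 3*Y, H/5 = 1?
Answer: 10/231 ≈ 0.043290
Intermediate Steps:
H = 5 (H = 5*1 = 5)
o(M) = 2 + 2*M (o(M) = (2 + M) + M = 2 + 2*M)
c(s, U) = -10 (c(s, U) = -22 + (2 + 2*5) = -22 + (2 + 10) = -22 + 12 = -10)
c(D(-3), 33)/T(-15, -77) = -10/(3*(-77)) = -10/(-231) = -10*(-1/231) = 10/231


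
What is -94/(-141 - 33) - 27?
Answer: -2302/87 ≈ -26.460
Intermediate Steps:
-94/(-141 - 33) - 27 = -94/(-174) - 27 = -1/174*(-94) - 27 = 47/87 - 27 = -2302/87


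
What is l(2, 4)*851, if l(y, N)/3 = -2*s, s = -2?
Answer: 10212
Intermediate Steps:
l(y, N) = 12 (l(y, N) = 3*(-2*(-2)) = 3*4 = 12)
l(2, 4)*851 = 12*851 = 10212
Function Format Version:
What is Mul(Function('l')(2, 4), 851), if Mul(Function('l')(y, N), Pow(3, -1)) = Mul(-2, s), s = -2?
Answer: 10212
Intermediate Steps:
Function('l')(y, N) = 12 (Function('l')(y, N) = Mul(3, Mul(-2, -2)) = Mul(3, 4) = 12)
Mul(Function('l')(2, 4), 851) = Mul(12, 851) = 10212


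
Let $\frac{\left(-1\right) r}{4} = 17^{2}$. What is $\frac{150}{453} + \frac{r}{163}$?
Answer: $- \frac{166406}{24613} \approx -6.7609$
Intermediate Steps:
$r = -1156$ ($r = - 4 \cdot 17^{2} = \left(-4\right) 289 = -1156$)
$\frac{150}{453} + \frac{r}{163} = \frac{150}{453} - \frac{1156}{163} = 150 \cdot \frac{1}{453} - \frac{1156}{163} = \frac{50}{151} - \frac{1156}{163} = - \frac{166406}{24613}$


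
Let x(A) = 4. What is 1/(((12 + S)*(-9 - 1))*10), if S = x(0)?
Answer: -1/1600 ≈ -0.00062500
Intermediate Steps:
S = 4
1/(((12 + S)*(-9 - 1))*10) = 1/(((12 + 4)*(-9 - 1))*10) = 1/((16*(-10))*10) = 1/(-160*10) = 1/(-1600) = -1/1600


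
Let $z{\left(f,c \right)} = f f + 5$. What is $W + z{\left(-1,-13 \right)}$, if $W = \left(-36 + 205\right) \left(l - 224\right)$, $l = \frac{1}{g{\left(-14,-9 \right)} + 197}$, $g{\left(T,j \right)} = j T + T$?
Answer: $- \frac{11695481}{309} \approx -37849.0$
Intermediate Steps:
$g{\left(T,j \right)} = T + T j$ ($g{\left(T,j \right)} = T j + T = T + T j$)
$z{\left(f,c \right)} = 5 + f^{2}$ ($z{\left(f,c \right)} = f^{2} + 5 = 5 + f^{2}$)
$l = \frac{1}{309}$ ($l = \frac{1}{- 14 \left(1 - 9\right) + 197} = \frac{1}{\left(-14\right) \left(-8\right) + 197} = \frac{1}{112 + 197} = \frac{1}{309} \approx 0.0032362$)
$W = - \frac{11697335}{309}$ ($W = \left(-36 + 205\right) \left(\frac{1}{309} - 224\right) = 169 \left(- \frac{69215}{309}\right) = - \frac{11697335}{309} \approx -37855.0$)
$W + z{\left(-1,-13 \right)} = - \frac{11697335}{309} + \left(5 + \left(-1\right)^{2}\right) = - \frac{11697335}{309} + \left(5 + 1\right) = - \frac{11697335}{309} + 6 = - \frac{11695481}{309}$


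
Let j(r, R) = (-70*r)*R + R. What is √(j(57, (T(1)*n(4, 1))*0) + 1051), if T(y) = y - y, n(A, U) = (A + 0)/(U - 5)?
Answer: √1051 ≈ 32.419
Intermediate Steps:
n(A, U) = A/(-5 + U)
T(y) = 0
j(r, R) = R - 70*R*r (j(r, R) = -70*R*r + R = R - 70*R*r)
√(j(57, (T(1)*n(4, 1))*0) + 1051) = √(((0*(4/(-5 + 1)))*0)*(1 - 70*57) + 1051) = √(((0*(4/(-4)))*0)*(1 - 3990) + 1051) = √(((0*(4*(-¼)))*0)*(-3989) + 1051) = √(((0*(-1))*0)*(-3989) + 1051) = √((0*0)*(-3989) + 1051) = √(0*(-3989) + 1051) = √(0 + 1051) = √1051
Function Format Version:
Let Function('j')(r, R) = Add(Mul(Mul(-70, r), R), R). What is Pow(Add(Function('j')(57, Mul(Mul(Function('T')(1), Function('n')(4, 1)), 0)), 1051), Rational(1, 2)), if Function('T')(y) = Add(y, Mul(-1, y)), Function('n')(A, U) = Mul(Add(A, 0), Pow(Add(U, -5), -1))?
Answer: Pow(1051, Rational(1, 2)) ≈ 32.419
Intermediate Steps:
Function('n')(A, U) = Mul(A, Pow(Add(-5, U), -1))
Function('T')(y) = 0
Function('j')(r, R) = Add(R, Mul(-70, R, r)) (Function('j')(r, R) = Add(Mul(-70, R, r), R) = Add(R, Mul(-70, R, r)))
Pow(Add(Function('j')(57, Mul(Mul(Function('T')(1), Function('n')(4, 1)), 0)), 1051), Rational(1, 2)) = Pow(Add(Mul(Mul(Mul(0, Mul(4, Pow(Add(-5, 1), -1))), 0), Add(1, Mul(-70, 57))), 1051), Rational(1, 2)) = Pow(Add(Mul(Mul(Mul(0, Mul(4, Pow(-4, -1))), 0), Add(1, -3990)), 1051), Rational(1, 2)) = Pow(Add(Mul(Mul(Mul(0, Mul(4, Rational(-1, 4))), 0), -3989), 1051), Rational(1, 2)) = Pow(Add(Mul(Mul(Mul(0, -1), 0), -3989), 1051), Rational(1, 2)) = Pow(Add(Mul(Mul(0, 0), -3989), 1051), Rational(1, 2)) = Pow(Add(Mul(0, -3989), 1051), Rational(1, 2)) = Pow(Add(0, 1051), Rational(1, 2)) = Pow(1051, Rational(1, 2))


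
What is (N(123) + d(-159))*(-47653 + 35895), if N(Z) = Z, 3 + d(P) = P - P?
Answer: -1410960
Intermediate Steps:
d(P) = -3 (d(P) = -3 + (P - P) = -3 + 0 = -3)
(N(123) + d(-159))*(-47653 + 35895) = (123 - 3)*(-47653 + 35895) = 120*(-11758) = -1410960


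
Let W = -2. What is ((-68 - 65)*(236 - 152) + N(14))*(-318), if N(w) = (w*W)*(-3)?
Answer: 3525984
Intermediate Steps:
N(w) = 6*w (N(w) = (w*(-2))*(-3) = -2*w*(-3) = 6*w)
((-68 - 65)*(236 - 152) + N(14))*(-318) = ((-68 - 65)*(236 - 152) + 6*14)*(-318) = (-133*84 + 84)*(-318) = (-11172 + 84)*(-318) = -11088*(-318) = 3525984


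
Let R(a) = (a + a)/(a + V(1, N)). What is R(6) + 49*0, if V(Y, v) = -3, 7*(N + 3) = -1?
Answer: 4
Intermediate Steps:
N = -22/7 (N = -3 + (⅐)*(-1) = -3 - ⅐ = -22/7 ≈ -3.1429)
R(a) = 2*a/(-3 + a) (R(a) = (a + a)/(a - 3) = (2*a)/(-3 + a) = 2*a/(-3 + a))
R(6) + 49*0 = 2*6/(-3 + 6) + 49*0 = 2*6/3 + 0 = 2*6*(⅓) + 0 = 4 + 0 = 4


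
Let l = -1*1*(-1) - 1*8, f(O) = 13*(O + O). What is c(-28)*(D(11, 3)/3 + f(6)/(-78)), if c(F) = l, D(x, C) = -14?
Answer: 140/3 ≈ 46.667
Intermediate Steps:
f(O) = 26*O (f(O) = 13*(2*O) = 26*O)
l = -7 (l = -1*(-1) - 8 = 1 - 8 = -7)
c(F) = -7
c(-28)*(D(11, 3)/3 + f(6)/(-78)) = -7*(-14/3 + (26*6)/(-78)) = -7*(-14*⅓ + 156*(-1/78)) = -7*(-14/3 - 2) = -7*(-20/3) = 140/3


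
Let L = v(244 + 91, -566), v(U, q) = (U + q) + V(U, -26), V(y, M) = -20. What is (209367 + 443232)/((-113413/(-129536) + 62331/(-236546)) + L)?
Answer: -144901675826688/55595605823 ≈ -2606.4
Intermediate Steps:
v(U, q) = -20 + U + q (v(U, q) = (U + q) - 20 = -20 + U + q)
L = -251 (L = -20 + (244 + 91) - 566 = -20 + 335 - 566 = -251)
(209367 + 443232)/((-113413/(-129536) + 62331/(-236546)) + L) = (209367 + 443232)/((-113413/(-129536) + 62331/(-236546)) - 251) = 652599/((-113413*(-1/129536) + 62331*(-1/236546)) - 251) = 652599/((4931/5632 - 62331/236546) - 251) = 652599/(407680067/666113536 - 251) = 652599/(-166786817469/666113536) = 652599*(-666113536/166786817469) = -144901675826688/55595605823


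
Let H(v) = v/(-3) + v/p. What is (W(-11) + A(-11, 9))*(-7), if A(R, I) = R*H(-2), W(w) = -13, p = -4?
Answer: 1085/6 ≈ 180.83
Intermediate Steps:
H(v) = -7*v/12 (H(v) = v/(-3) + v/(-4) = v*(-1/3) + v*(-1/4) = -v/3 - v/4 = -7*v/12)
A(R, I) = 7*R/6 (A(R, I) = R*(-7/12*(-2)) = R*(7/6) = 7*R/6)
(W(-11) + A(-11, 9))*(-7) = (-13 + (7/6)*(-11))*(-7) = (-13 - 77/6)*(-7) = -155/6*(-7) = 1085/6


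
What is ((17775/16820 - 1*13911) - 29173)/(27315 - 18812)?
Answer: -144931021/28604092 ≈ -5.0668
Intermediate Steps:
((17775/16820 - 1*13911) - 29173)/(27315 - 18812) = ((17775*(1/16820) - 13911) - 29173)/8503 = ((3555/3364 - 13911) - 29173)*(1/8503) = (-46793049/3364 - 29173)*(1/8503) = -144931021/3364*1/8503 = -144931021/28604092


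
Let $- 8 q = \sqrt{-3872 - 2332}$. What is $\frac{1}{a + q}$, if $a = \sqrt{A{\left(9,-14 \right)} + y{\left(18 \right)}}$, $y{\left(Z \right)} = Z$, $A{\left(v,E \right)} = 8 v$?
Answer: $\frac{4}{12 \sqrt{10} - i \sqrt{1551}} \approx 0.050749 + 0.052668 i$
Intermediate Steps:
$a = 3 \sqrt{10}$ ($a = \sqrt{8 \cdot 9 + 18} = \sqrt{72 + 18} = \sqrt{90} = 3 \sqrt{10} \approx 9.4868$)
$q = - \frac{i \sqrt{1551}}{4}$ ($q = - \frac{\sqrt{-3872 - 2332}}{8} = - \frac{\sqrt{-6204}}{8} = - \frac{2 i \sqrt{1551}}{8} = - \frac{i \sqrt{1551}}{4} \approx - 9.8457 i$)
$\frac{1}{a + q} = \frac{1}{3 \sqrt{10} - \frac{i \sqrt{1551}}{4}}$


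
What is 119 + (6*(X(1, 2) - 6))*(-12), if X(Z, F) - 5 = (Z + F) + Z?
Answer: -97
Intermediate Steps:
X(Z, F) = 5 + F + 2*Z (X(Z, F) = 5 + ((Z + F) + Z) = 5 + ((F + Z) + Z) = 5 + (F + 2*Z) = 5 + F + 2*Z)
119 + (6*(X(1, 2) - 6))*(-12) = 119 + (6*((5 + 2 + 2*1) - 6))*(-12) = 119 + (6*((5 + 2 + 2) - 6))*(-12) = 119 + (6*(9 - 6))*(-12) = 119 + (6*3)*(-12) = 119 + 18*(-12) = 119 - 216 = -97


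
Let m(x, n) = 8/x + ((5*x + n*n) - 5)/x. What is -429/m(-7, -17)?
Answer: 3003/257 ≈ 11.685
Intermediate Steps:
m(x, n) = 8/x + (-5 + n² + 5*x)/x (m(x, n) = 8/x + ((5*x + n²) - 5)/x = 8/x + ((n² + 5*x) - 5)/x = 8/x + (-5 + n² + 5*x)/x)
-429/m(-7, -17) = -429*(-7/(3 + (-17)² + 5*(-7))) = -429*(-7/(3 + 289 - 35)) = -429/((-⅐*257)) = -429/(-257/7) = -429*(-7/257) = 3003/257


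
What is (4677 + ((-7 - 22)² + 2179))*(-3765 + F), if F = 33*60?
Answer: -13739145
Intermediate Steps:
F = 1980
(4677 + ((-7 - 22)² + 2179))*(-3765 + F) = (4677 + ((-7 - 22)² + 2179))*(-3765 + 1980) = (4677 + ((-29)² + 2179))*(-1785) = (4677 + (841 + 2179))*(-1785) = (4677 + 3020)*(-1785) = 7697*(-1785) = -13739145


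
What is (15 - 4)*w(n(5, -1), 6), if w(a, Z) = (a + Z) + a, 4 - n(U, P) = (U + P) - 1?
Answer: 88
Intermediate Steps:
n(U, P) = 5 - P - U (n(U, P) = 4 - ((U + P) - 1) = 4 - ((P + U) - 1) = 4 - (-1 + P + U) = 4 + (1 - P - U) = 5 - P - U)
w(a, Z) = Z + 2*a (w(a, Z) = (Z + a) + a = Z + 2*a)
(15 - 4)*w(n(5, -1), 6) = (15 - 4)*(6 + 2*(5 - 1*(-1) - 1*5)) = 11*(6 + 2*(5 + 1 - 5)) = 11*(6 + 2*1) = 11*(6 + 2) = 11*8 = 88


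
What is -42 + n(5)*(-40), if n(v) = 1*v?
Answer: -242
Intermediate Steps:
n(v) = v
-42 + n(5)*(-40) = -42 + 5*(-40) = -42 - 200 = -242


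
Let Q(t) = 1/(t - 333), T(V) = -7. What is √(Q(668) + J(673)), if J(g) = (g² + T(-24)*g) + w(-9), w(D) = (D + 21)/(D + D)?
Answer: √452710715115/1005 ≈ 669.49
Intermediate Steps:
w(D) = (21 + D)/(2*D) (w(D) = (21 + D)/((2*D)) = (21 + D)*(1/(2*D)) = (21 + D)/(2*D))
J(g) = -⅔ + g² - 7*g (J(g) = (g² - 7*g) + (½)*(21 - 9)/(-9) = (g² - 7*g) + (½)*(-⅑)*12 = (g² - 7*g) - ⅔ = -⅔ + g² - 7*g)
Q(t) = 1/(-333 + t)
√(Q(668) + J(673)) = √(1/(-333 + 668) + (-⅔ + 673² - 7*673)) = √(1/335 + (-⅔ + 452929 - 4711)) = √(1/335 + 1344652/3) = √(450458423/1005) = √452710715115/1005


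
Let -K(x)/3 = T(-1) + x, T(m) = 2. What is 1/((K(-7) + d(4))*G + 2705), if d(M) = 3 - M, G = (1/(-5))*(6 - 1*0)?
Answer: 5/13441 ≈ 0.00037200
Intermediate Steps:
K(x) = -6 - 3*x (K(x) = -3*(2 + x) = -6 - 3*x)
G = -6/5 (G = (1*(-⅕))*(6 + 0) = -⅕*6 = -6/5 ≈ -1.2000)
1/((K(-7) + d(4))*G + 2705) = 1/(((-6 - 3*(-7)) + (3 - 1*4))*(-6/5) + 2705) = 1/(((-6 + 21) + (3 - 4))*(-6/5) + 2705) = 1/((15 - 1)*(-6/5) + 2705) = 1/(14*(-6/5) + 2705) = 1/(-84/5 + 2705) = 1/(13441/5) = 5/13441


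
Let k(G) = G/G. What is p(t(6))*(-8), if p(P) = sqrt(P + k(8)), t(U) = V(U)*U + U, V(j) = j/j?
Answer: -8*sqrt(13) ≈ -28.844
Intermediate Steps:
V(j) = 1
t(U) = 2*U (t(U) = 1*U + U = U + U = 2*U)
k(G) = 1
p(P) = sqrt(1 + P) (p(P) = sqrt(P + 1) = sqrt(1 + P))
p(t(6))*(-8) = sqrt(1 + 2*6)*(-8) = sqrt(1 + 12)*(-8) = sqrt(13)*(-8) = -8*sqrt(13)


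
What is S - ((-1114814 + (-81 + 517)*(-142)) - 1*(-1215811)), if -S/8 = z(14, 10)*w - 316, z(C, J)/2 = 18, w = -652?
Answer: 151219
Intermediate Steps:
z(C, J) = 36 (z(C, J) = 2*18 = 36)
S = 190304 (S = -8*(36*(-652) - 316) = -8*(-23472 - 316) = -8*(-23788) = 190304)
S - ((-1114814 + (-81 + 517)*(-142)) - 1*(-1215811)) = 190304 - ((-1114814 + (-81 + 517)*(-142)) - 1*(-1215811)) = 190304 - ((-1114814 + 436*(-142)) + 1215811) = 190304 - ((-1114814 - 61912) + 1215811) = 190304 - (-1176726 + 1215811) = 190304 - 1*39085 = 190304 - 39085 = 151219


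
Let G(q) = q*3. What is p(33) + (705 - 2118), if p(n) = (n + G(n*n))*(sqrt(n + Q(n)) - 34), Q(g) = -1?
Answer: -113613 + 13200*sqrt(2) ≈ -94945.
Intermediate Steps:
G(q) = 3*q
p(n) = (-34 + sqrt(-1 + n))*(n + 3*n**2) (p(n) = (n + 3*(n*n))*(sqrt(n - 1) - 34) = (n + 3*n**2)*(sqrt(-1 + n) - 34) = (n + 3*n**2)*(-34 + sqrt(-1 + n)) = (-34 + sqrt(-1 + n))*(n + 3*n**2))
p(33) + (705 - 2118) = 33*(-34 + sqrt(-1 + 33) - 102*33 + 3*33*sqrt(-1 + 33)) + (705 - 2118) = 33*(-34 + sqrt(32) - 3366 + 3*33*sqrt(32)) - 1413 = 33*(-34 + 4*sqrt(2) - 3366 + 3*33*(4*sqrt(2))) - 1413 = 33*(-34 + 4*sqrt(2) - 3366 + 396*sqrt(2)) - 1413 = 33*(-3400 + 400*sqrt(2)) - 1413 = (-112200 + 13200*sqrt(2)) - 1413 = -113613 + 13200*sqrt(2)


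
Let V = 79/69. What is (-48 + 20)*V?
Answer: -2212/69 ≈ -32.058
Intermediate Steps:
V = 79/69 (V = 79*(1/69) = 79/69 ≈ 1.1449)
(-48 + 20)*V = (-48 + 20)*(79/69) = -28*79/69 = -2212/69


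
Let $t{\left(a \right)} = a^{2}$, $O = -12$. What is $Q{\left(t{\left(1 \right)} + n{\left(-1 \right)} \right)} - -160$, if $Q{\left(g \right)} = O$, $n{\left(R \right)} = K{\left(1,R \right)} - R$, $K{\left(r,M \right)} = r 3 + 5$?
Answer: $148$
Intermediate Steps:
$K{\left(r,M \right)} = 5 + 3 r$ ($K{\left(r,M \right)} = 3 r + 5 = 5 + 3 r$)
$n{\left(R \right)} = 8 - R$ ($n{\left(R \right)} = \left(5 + 3 \cdot 1\right) - R = \left(5 + 3\right) - R = 8 - R$)
$Q{\left(g \right)} = -12$
$Q{\left(t{\left(1 \right)} + n{\left(-1 \right)} \right)} - -160 = -12 - -160 = -12 + 160 = 148$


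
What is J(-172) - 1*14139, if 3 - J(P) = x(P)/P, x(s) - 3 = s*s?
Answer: -2401805/172 ≈ -13964.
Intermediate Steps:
x(s) = 3 + s² (x(s) = 3 + s*s = 3 + s²)
J(P) = 3 - (3 + P²)/P
J(-172) - 1*14139 = (3 - 1*(-172) - 3/(-172)) - 1*14139 = (3 + 172 - 3*(-1/172)) - 14139 = (3 + 172 + 3/172) - 14139 = 30103/172 - 14139 = -2401805/172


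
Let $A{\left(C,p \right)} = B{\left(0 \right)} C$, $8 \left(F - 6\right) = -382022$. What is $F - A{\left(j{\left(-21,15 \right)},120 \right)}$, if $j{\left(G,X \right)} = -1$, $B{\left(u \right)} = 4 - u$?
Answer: $- \frac{190971}{4} \approx -47743.0$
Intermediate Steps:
$F = - \frac{190987}{4}$ ($F = 6 + \frac{1}{8} \left(-382022\right) = 6 - \frac{191011}{4} = - \frac{190987}{4} \approx -47747.0$)
$A{\left(C,p \right)} = 4 C$ ($A{\left(C,p \right)} = \left(4 - 0\right) C = \left(4 + 0\right) C = 4 C$)
$F - A{\left(j{\left(-21,15 \right)},120 \right)} = - \frac{190987}{4} - 4 \left(-1\right) = - \frac{190987}{4} - -4 = - \frac{190987}{4} + 4 = - \frac{190971}{4}$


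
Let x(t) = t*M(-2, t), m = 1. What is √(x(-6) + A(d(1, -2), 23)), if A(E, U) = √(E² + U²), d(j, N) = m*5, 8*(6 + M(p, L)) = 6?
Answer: √(126 + 4*√554)/2 ≈ 7.4187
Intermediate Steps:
M(p, L) = -21/4 (M(p, L) = -6 + (⅛)*6 = -6 + ¾ = -21/4)
d(j, N) = 5 (d(j, N) = 1*5 = 5)
x(t) = -21*t/4 (x(t) = t*(-21/4) = -21*t/4)
√(x(-6) + A(d(1, -2), 23)) = √(-21/4*(-6) + √(5² + 23²)) = √(63/2 + √(25 + 529)) = √(63/2 + √554)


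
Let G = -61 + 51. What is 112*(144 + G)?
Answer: 15008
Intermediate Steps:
G = -10
112*(144 + G) = 112*(144 - 10) = 112*134 = 15008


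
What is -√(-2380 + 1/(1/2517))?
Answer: -√137 ≈ -11.705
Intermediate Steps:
-√(-2380 + 1/(1/2517)) = -√(-2380 + 2517) = -√137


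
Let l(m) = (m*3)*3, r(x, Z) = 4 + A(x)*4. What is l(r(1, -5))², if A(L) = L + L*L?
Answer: 11664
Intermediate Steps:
A(L) = L + L²
r(x, Z) = 4 + 4*x*(1 + x) (r(x, Z) = 4 + (x*(1 + x))*4 = 4 + 4*x*(1 + x))
l(m) = 9*m (l(m) = (3*m)*3 = 9*m)
l(r(1, -5))² = (9*(4 + 4*1*(1 + 1)))² = (9*(4 + 4*1*2))² = (9*(4 + 8))² = (9*12)² = 108² = 11664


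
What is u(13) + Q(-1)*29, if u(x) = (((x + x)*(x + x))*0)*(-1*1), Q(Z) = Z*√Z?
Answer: -29*I ≈ -29.0*I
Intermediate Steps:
Q(Z) = Z^(3/2)
u(x) = 0 (u(x) = (((2*x)*(2*x))*0)*(-1) = ((4*x²)*0)*(-1) = 0*(-1) = 0)
u(13) + Q(-1)*29 = 0 + (-1)^(3/2)*29 = 0 - I*29 = 0 - 29*I = -29*I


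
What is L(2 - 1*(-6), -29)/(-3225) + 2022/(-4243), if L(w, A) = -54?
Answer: -2097276/4561225 ≈ -0.45981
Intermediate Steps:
L(2 - 1*(-6), -29)/(-3225) + 2022/(-4243) = -54/(-3225) + 2022/(-4243) = -54*(-1/3225) + 2022*(-1/4243) = 18/1075 - 2022/4243 = -2097276/4561225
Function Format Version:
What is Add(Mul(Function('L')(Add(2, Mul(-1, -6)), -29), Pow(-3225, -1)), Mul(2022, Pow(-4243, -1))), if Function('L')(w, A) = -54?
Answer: Rational(-2097276, 4561225) ≈ -0.45981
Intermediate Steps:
Add(Mul(Function('L')(Add(2, Mul(-1, -6)), -29), Pow(-3225, -1)), Mul(2022, Pow(-4243, -1))) = Add(Mul(-54, Pow(-3225, -1)), Mul(2022, Pow(-4243, -1))) = Add(Mul(-54, Rational(-1, 3225)), Mul(2022, Rational(-1, 4243))) = Add(Rational(18, 1075), Rational(-2022, 4243)) = Rational(-2097276, 4561225)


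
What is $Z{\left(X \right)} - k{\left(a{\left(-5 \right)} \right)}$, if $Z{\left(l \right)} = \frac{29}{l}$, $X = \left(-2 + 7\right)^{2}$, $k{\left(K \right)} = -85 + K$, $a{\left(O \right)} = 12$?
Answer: $\frac{1854}{25} \approx 74.16$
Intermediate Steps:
$X = 25$ ($X = 5^{2} = 25$)
$Z{\left(X \right)} - k{\left(a{\left(-5 \right)} \right)} = \frac{29}{25} - \left(-85 + 12\right) = 29 \cdot \frac{1}{25} - -73 = \frac{29}{25} + 73 = \frac{1854}{25}$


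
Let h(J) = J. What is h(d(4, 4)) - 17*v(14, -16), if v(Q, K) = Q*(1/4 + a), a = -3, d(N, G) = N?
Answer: 1317/2 ≈ 658.50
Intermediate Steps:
v(Q, K) = -11*Q/4 (v(Q, K) = Q*(1/4 - 3) = Q*(-11/4) = -11*Q/4)
h(d(4, 4)) - 17*v(14, -16) = 4 - (-187)*14/4 = 4 - 17*(-77/2) = 4 + 1309/2 = 1317/2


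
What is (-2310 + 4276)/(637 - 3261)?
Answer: -983/1312 ≈ -0.74924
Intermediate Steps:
(-2310 + 4276)/(637 - 3261) = 1966/(-2624) = 1966*(-1/2624) = -983/1312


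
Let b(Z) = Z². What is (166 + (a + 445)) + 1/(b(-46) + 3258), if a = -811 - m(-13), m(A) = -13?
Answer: -1004937/5374 ≈ -187.00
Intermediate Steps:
a = -798 (a = -811 - 1*(-13) = -811 + 13 = -798)
(166 + (a + 445)) + 1/(b(-46) + 3258) = (166 + (-798 + 445)) + 1/((-46)² + 3258) = (166 - 353) + 1/(2116 + 3258) = -187 + 1/5374 = -1004937/5374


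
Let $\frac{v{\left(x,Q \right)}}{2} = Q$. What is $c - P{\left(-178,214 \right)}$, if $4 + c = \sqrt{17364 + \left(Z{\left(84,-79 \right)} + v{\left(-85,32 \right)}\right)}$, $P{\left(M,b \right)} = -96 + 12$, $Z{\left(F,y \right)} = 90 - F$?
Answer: $80 + \sqrt{17434} \approx 212.04$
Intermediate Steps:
$v{\left(x,Q \right)} = 2 Q$
$P{\left(M,b \right)} = -84$
$c = -4 + \sqrt{17434}$ ($c = -4 + \sqrt{17364 + \left(\left(90 - 84\right) + 2 \cdot 32\right)} = -4 + \sqrt{17364 + \left(\left(90 - 84\right) + 64\right)} = -4 + \sqrt{17364 + \left(6 + 64\right)} = -4 + \sqrt{17364 + 70} = -4 + \sqrt{17434} \approx 128.04$)
$c - P{\left(-178,214 \right)} = \left(-4 + \sqrt{17434}\right) - -84 = \left(-4 + \sqrt{17434}\right) + 84 = 80 + \sqrt{17434}$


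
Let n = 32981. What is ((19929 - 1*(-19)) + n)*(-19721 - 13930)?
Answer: -1781113779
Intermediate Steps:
((19929 - 1*(-19)) + n)*(-19721 - 13930) = ((19929 - 1*(-19)) + 32981)*(-19721 - 13930) = ((19929 + 19) + 32981)*(-33651) = (19948 + 32981)*(-33651) = 52929*(-33651) = -1781113779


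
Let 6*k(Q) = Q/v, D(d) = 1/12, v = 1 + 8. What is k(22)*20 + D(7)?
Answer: 889/108 ≈ 8.2315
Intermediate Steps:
v = 9
D(d) = 1/12
k(Q) = Q/54 (k(Q) = (Q/9)/6 = Q/54)
k(22)*20 + D(7) = ((1/54)*22)*20 + 1/12 = (11/27)*20 + 1/12 = 220/27 + 1/12 = 889/108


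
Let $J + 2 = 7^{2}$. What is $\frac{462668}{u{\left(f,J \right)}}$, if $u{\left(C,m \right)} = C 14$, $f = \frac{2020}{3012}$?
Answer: $\frac{174194502}{3535} \approx 49277.0$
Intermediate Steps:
$f = \frac{505}{753}$ ($f = 2020 \cdot \frac{1}{3012} = \frac{505}{753} \approx 0.67065$)
$J = 47$ ($J = -2 + 7^{2} = -2 + 49 = 47$)
$u{\left(C,m \right)} = 14 C$
$\frac{462668}{u{\left(f,J \right)}} = \frac{462668}{14 \cdot \frac{505}{753}} = \frac{462668}{\frac{7070}{753}} = 462668 \cdot \frac{753}{7070} = \frac{174194502}{3535}$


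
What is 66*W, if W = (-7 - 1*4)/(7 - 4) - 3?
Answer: -440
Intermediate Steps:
W = -20/3 (W = (-7 - 4)/3 - 3 = -11*⅓ - 3 = -11/3 - 3 = -20/3 ≈ -6.6667)
66*W = 66*(-20/3) = -440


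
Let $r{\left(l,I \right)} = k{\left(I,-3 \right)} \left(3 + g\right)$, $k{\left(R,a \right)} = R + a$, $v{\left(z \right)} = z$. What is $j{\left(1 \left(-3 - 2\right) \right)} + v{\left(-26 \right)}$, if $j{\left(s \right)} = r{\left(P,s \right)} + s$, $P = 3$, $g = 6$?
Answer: $-103$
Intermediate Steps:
$r{\left(l,I \right)} = -27 + 9 I$ ($r{\left(l,I \right)} = \left(I - 3\right) \left(3 + 6\right) = \left(-3 + I\right) 9 = -27 + 9 I$)
$j{\left(s \right)} = -27 + 10 s$ ($j{\left(s \right)} = \left(-27 + 9 s\right) + s = -27 + 10 s$)
$j{\left(1 \left(-3 - 2\right) \right)} + v{\left(-26 \right)} = \left(-27 + 10 \cdot 1 \left(-3 - 2\right)\right) - 26 = \left(-27 + 10 \cdot 1 \left(-5\right)\right) - 26 = \left(-27 + 10 \left(-5\right)\right) - 26 = \left(-27 - 50\right) - 26 = -77 - 26 = -103$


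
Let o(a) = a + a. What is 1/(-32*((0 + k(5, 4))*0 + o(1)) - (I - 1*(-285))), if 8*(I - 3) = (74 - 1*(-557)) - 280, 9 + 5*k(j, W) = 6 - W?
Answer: -8/3167 ≈ -0.0025260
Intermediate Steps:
k(j, W) = -⅗ - W/5 (k(j, W) = -9/5 + (6 - W)/5 = -9/5 + (6/5 - W/5) = -⅗ - W/5)
o(a) = 2*a
I = 375/8 (I = 3 + ((74 - 1*(-557)) - 280)/8 = 3 + ((74 + 557) - 280)/8 = 3 + (631 - 280)/8 = 3 + (⅛)*351 = 3 + 351/8 = 375/8 ≈ 46.875)
1/(-32*((0 + k(5, 4))*0 + o(1)) - (I - 1*(-285))) = 1/(-32*((0 + (-⅗ - ⅕*4))*0 + 2*1) - (375/8 - 1*(-285))) = 1/(-32*((0 + (-⅗ - ⅘))*0 + 2) - (375/8 + 285)) = 1/(-32*((0 - 7/5)*0 + 2) - 1*2655/8) = 1/(-32*(-7/5*0 + 2) - 2655/8) = 1/(-32*(0 + 2) - 2655/8) = 1/(-32*2 - 2655/8) = 1/(-64 - 2655/8) = 1/(-3167/8) = -8/3167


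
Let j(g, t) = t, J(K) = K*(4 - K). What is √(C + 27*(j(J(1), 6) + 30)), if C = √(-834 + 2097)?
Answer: √(972 + √1263) ≈ 31.742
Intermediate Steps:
C = √1263 ≈ 35.539
√(C + 27*(j(J(1), 6) + 30)) = √(√1263 + 27*(6 + 30)) = √(√1263 + 27*36) = √(√1263 + 972) = √(972 + √1263)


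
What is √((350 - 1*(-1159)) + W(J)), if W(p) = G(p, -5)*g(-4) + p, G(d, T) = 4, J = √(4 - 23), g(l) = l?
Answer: √(1493 + I*√19) ≈ 38.639 + 0.0564*I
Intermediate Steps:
J = I*√19 (J = √(-19) = I*√19 ≈ 4.3589*I)
W(p) = -16 + p (W(p) = 4*(-4) + p = -16 + p)
√((350 - 1*(-1159)) + W(J)) = √((350 - 1*(-1159)) + (-16 + I*√19)) = √((350 + 1159) + (-16 + I*√19)) = √(1509 + (-16 + I*√19)) = √(1493 + I*√19)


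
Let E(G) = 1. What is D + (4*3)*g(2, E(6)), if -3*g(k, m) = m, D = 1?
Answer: -3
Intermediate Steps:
g(k, m) = -m/3
D + (4*3)*g(2, E(6)) = 1 + (4*3)*(-1/3*1) = 1 + 12*(-1/3) = 1 - 4 = -3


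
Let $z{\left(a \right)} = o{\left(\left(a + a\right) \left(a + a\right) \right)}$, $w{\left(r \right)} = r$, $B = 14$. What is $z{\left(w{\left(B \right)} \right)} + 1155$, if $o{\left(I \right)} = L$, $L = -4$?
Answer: $1151$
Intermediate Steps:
$o{\left(I \right)} = -4$
$z{\left(a \right)} = -4$
$z{\left(w{\left(B \right)} \right)} + 1155 = -4 + 1155 = 1151$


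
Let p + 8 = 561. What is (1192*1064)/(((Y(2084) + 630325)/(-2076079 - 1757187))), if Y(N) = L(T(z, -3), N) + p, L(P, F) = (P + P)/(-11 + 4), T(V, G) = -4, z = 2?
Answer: -17015898440128/2208077 ≈ -7.7062e+6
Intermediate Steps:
p = 553 (p = -8 + 561 = 553)
L(P, F) = -2*P/7 (L(P, F) = (2*P)/(-7) = (2*P)*(-⅐) = -2*P/7)
Y(N) = 3879/7 (Y(N) = -2/7*(-4) + 553 = 8/7 + 553 = 3879/7)
(1192*1064)/(((Y(2084) + 630325)/(-2076079 - 1757187))) = (1192*1064)/(((3879/7 + 630325)/(-2076079 - 1757187))) = 1268288/(((4416154/7)/(-3833266))) = 1268288/(((4416154/7)*(-1/3833266))) = 1268288/(-2208077/13416431) = 1268288*(-13416431/2208077) = -17015898440128/2208077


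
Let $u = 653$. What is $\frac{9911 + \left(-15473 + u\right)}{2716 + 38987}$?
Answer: $- \frac{4909}{41703} \approx -0.11771$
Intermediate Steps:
$\frac{9911 + \left(-15473 + u\right)}{2716 + 38987} = \frac{9911 + \left(-15473 + 653\right)}{2716 + 38987} = \frac{9911 - 14820}{41703} = \left(-4909\right) \frac{1}{41703} = - \frac{4909}{41703}$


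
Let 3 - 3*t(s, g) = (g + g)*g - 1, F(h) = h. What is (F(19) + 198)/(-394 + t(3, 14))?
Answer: -651/1570 ≈ -0.41465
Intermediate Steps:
t(s, g) = 4/3 - 2*g**2/3 (t(s, g) = 1 - ((g + g)*g - 1)/3 = 1 - ((2*g)*g - 1)/3 = 1 - (2*g**2 - 1)/3 = 1 - (-1 + 2*g**2)/3 = 1 + (1/3 - 2*g**2/3) = 4/3 - 2*g**2/3)
(F(19) + 198)/(-394 + t(3, 14)) = (19 + 198)/(-394 + (4/3 - 2/3*14**2)) = 217/(-394 + (4/3 - 2/3*196)) = 217/(-394 + (4/3 - 392/3)) = 217/(-394 - 388/3) = 217/(-1570/3) = 217*(-3/1570) = -651/1570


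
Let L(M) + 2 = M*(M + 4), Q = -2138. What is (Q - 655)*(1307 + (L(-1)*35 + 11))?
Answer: -3192399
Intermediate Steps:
L(M) = -2 + M*(4 + M) (L(M) = -2 + M*(M + 4) = -2 + M*(4 + M))
(Q - 655)*(1307 + (L(-1)*35 + 11)) = (-2138 - 655)*(1307 + ((-2 + (-1)² + 4*(-1))*35 + 11)) = -2793*(1307 + ((-2 + 1 - 4)*35 + 11)) = -2793*(1307 + (-5*35 + 11)) = -2793*(1307 + (-175 + 11)) = -2793*(1307 - 164) = -2793*1143 = -3192399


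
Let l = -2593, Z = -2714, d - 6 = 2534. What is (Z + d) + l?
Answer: -2767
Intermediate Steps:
d = 2540 (d = 6 + 2534 = 2540)
(Z + d) + l = (-2714 + 2540) - 2593 = -174 - 2593 = -2767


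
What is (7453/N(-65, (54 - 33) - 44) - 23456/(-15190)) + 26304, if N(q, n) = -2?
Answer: 342975681/15190 ≈ 22579.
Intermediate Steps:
(7453/N(-65, (54 - 33) - 44) - 23456/(-15190)) + 26304 = (7453/(-2) - 23456/(-15190)) + 26304 = (7453*(-½) - 23456*(-1/15190)) + 26304 = (-7453/2 + 11728/7595) + 26304 = -56582079/15190 + 26304 = 342975681/15190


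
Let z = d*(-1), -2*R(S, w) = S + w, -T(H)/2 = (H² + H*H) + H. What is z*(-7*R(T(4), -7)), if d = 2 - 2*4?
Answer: -1659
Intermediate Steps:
T(H) = -4*H² - 2*H (T(H) = -2*((H² + H*H) + H) = -2*((H² + H²) + H) = -2*(2*H² + H) = -2*(H + 2*H²) = -4*H² - 2*H)
d = -6 (d = 2 - 8 = -6)
R(S, w) = -S/2 - w/2 (R(S, w) = -(S + w)/2 = -S/2 - w/2)
z = 6 (z = -6*(-1) = 6)
z*(-7*R(T(4), -7)) = 6*(-7*(-(-1)*4*(1 + 2*4) - ½*(-7))) = 6*(-7*(-(-1)*4*(1 + 8) + 7/2)) = 6*(-7*(-(-1)*4*9 + 7/2)) = 6*(-7*(-½*(-72) + 7/2)) = 6*(-7*(36 + 7/2)) = 6*(-7*79/2) = 6*(-553/2) = -1659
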